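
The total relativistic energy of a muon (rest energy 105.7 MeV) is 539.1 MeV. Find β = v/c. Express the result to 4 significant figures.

0.9806

Total energy E = γmc² gives γ = 539.1/105.7 = 5.1003.
Hence β = √(1 − 1/γ²) = √(1 − 0.0384422) = √0.9615578 = 0.9806.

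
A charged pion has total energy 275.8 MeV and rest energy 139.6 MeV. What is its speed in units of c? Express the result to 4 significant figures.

0.8624c

Total energy E = γmc² gives γ = 275.8/139.6 = 1.9756.
Hence β = √(1 − 1/γ²) = √(1 − 0.256213) = √0.743787 = 0.8624.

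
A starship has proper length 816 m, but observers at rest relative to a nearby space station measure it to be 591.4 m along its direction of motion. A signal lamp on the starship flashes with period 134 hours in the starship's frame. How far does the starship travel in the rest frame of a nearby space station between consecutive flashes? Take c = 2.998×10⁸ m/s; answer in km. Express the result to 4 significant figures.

γ = L₀/L = 816/591.4 = 1.37978.
β = √(1 − 1/γ²) = 0.68901. Lab-frame period = γτ = 1.37978×134 hours = 184.89 hours. Distance = βc × γτ = 0.68901 × 2.998×10⁸ m/s × 665604 s = 1.3749×10^14 m = 1.375×10^11 km.

1.375×10^11 km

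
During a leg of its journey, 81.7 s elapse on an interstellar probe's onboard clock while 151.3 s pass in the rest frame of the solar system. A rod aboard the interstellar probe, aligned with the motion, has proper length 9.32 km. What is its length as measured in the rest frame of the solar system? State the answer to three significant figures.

5.03 km

The time-dilation ratio gives γ = 151.3/81.7 = 1.8519.
The rod contracts by the same γ: 9.32 km / 1.8519 = 5.03 km.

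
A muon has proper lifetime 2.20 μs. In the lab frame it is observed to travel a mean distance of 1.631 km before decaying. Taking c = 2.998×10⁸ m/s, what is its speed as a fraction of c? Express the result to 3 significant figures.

0.927c

Lab distance = (lab lifetime)·v = γτ·βc, so βγ = d/(cτ) = 1631/(2.998×10⁸ × 2.200×10^-6) = 2.4729.
With βγ = 2.4729: γ² = 1 + (βγ)² = 7.11523, and β = (βγ)/γ = 2.4729/2.66744 = 0.927.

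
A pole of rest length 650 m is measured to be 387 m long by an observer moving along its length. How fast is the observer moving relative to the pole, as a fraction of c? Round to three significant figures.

0.803c

Length contraction gives γ = L₀/L = 650/387 = 1.6796.
β = √(1 − 1/γ²) = √0.645523 = 0.803.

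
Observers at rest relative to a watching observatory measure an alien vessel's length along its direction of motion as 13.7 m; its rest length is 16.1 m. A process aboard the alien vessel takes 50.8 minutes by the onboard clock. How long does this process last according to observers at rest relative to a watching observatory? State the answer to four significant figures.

Length contraction gives γ = L₀/L = 16.1/13.7 = 1.17518.
The same γ dilates the second interval: 1.17518 × 50.8 minutes = 59.70 minutes.

59.70 minutes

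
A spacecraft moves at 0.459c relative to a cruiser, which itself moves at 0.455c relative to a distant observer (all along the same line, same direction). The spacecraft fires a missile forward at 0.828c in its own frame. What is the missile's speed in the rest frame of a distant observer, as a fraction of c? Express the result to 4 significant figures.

0.9742c

Compose velocities in two stages. Stage 1 (into S'): u₁ = (0.828+0.459)/(1+0.828×0.459) = 0.93257.
Stage 2 (into S): u = (0.93257+0.455)/(1+0.93257×0.455) = 0.9742, so the speed is 0.9742c.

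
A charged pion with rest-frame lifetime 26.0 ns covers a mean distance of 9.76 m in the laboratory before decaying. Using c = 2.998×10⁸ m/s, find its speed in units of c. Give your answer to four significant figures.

Let x = d/(cτ) = 9.760 m / (2.998×10⁸ m/s × 2.600×10^-8 s) = 1.2521. Since d = βγcτ, x = βγ = β/√(1−β²).
Solving: β² = x²/(1+x²) = 1.56775/2.56775 = 0.610554, so β = 0.7814.

0.7814c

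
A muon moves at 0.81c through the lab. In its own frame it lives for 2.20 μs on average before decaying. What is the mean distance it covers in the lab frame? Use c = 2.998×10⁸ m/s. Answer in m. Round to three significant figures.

911 m

β² = 0.6561, so γ = 1/√0.3439 = 1.7052.
Lab-frame lifetime: Δt = γτ = 1.7052 × 2.20 μs = 3.7514 μs.
Distance: d = vΔt = 0.81 × 2.998×10⁸ m/s × 3.7514×10^-6 s = 911 m.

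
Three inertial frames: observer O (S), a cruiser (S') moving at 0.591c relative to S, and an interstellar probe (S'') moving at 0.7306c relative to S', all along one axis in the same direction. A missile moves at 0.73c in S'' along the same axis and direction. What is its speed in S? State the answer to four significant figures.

Compose velocities in two stages. Stage 1 (into S'): u₁ = (0.73+0.7306)/(1+0.73×0.7306) = 0.95256.
Stage 2 (into S): u = (0.95256+0.591)/(1+0.95256×0.591) = 0.98759, so the speed is 0.9876c.

0.9876c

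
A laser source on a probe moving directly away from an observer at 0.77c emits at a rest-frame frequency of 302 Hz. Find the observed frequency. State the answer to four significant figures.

Relativistic Doppler (source moving away): f_obs = f_src · √((1−β)/(1+β)).
With β = 0.77: factor = √(0.23/1.77) = 0.36048.
f_obs = 302 × 0.36048 = 108.9 Hz.

108.9 Hz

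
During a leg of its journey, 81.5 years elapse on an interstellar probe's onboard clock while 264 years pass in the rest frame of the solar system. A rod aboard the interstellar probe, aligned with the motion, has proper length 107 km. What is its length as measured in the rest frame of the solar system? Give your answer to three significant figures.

33.0 km

From Δt = γΔτ: γ = 264/81.5 = 3.23926.
L = L₀/γ = 107/3.23926 = 33.0 km.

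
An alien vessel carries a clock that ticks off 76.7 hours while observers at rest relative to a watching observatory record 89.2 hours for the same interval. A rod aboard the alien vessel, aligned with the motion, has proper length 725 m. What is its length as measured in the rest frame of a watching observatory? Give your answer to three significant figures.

623 m

γ = Δt/Δτ = 89.2/76.7 = 1.16297.
The rod contracts by the same γ: 725 m / 1.16297 = 623 m.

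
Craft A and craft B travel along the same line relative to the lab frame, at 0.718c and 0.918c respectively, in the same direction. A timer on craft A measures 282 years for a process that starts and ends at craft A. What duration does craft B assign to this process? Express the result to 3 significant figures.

Transform craft A's velocity into craft B's frame: (0.718 − 0.918)/(1 − 0.718·0.918) = −0.2/0.340876, so the relative speed is 0.58672c.
At |u| = 0.58672c, γ = (1 − 0.34424)^(−1/2) = 1.2349.
The clock on craft A records proper time, so craft B measures Δt = γΔτ = 1.2349 × 282 = 348 years.

348 years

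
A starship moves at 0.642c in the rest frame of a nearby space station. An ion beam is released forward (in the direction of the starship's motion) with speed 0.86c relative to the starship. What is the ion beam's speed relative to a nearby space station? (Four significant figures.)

0.9677c

In units of c, u = (u' + v)/(1 + u'v) with u' = 0.86 and v = 0.642.
Numerator: 0.86 + 0.642 = 1.502. Denominator: 1 + (0.86)(0.642) = 1.55212.
u = 1.502/1.55212 = 0.96771, so the speed is 0.9677c.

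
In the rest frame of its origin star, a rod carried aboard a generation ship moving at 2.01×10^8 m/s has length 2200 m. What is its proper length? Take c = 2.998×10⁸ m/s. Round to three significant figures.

β = v/c = (2.01×10^8 m/s)/(2.998×10⁸ m/s) = 0.670447.
With β = 0.670447, γ = 1/√(1 − 0.670447²) = 1/√0.5505008 = 1.3478.
Proper length: L₀ = γ·L = 1.3478 × 2200 = 2970 m.

2970 m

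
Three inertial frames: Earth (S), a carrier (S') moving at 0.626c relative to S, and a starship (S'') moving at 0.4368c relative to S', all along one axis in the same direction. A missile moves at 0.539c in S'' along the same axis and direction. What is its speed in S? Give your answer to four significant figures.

Apply u = (u'+v)/(1+u'v) twice. Missile in the carrier frame: (0.539+0.4368)/(1+0.539·0.4368) = 0.9758/1.2354352 = 0.78984c.
That velocity, transformed to the rest frame of Earth: (0.78984+0.626)/(1+0.78984·0.626) = 1.41584/1.49443984 = 0.94741c.

0.9474c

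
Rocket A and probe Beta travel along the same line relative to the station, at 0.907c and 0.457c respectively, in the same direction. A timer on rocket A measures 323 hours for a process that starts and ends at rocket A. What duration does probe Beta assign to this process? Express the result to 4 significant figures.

504.9 hours

The velocity of rocket A relative to probe Beta is (0.907 − 0.457)c / (1 − 0.907×0.457) = 0.76857c; relative speed 0.76857c.
At |u| = 0.76857c, γ = (1 − 0.5907)^(−1/2) = 1.5631.
The clock on rocket A records proper time, so probe Beta measures Δt = γΔτ = 1.5631 × 323 = 504.9 hours.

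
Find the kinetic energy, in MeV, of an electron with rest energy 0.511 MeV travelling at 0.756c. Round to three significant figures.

γ = 1/√(1 − β²) = 1/√(1 − 0.571536) = 1/√0.428464 = 1/0.654572 = 1.52772.
Kinetic energy: K = (γ − 1)mc² = (1.52772 − 1) × 0.511 MeV = 0.52772 × 0.511 = 0.270 MeV.

0.270 MeV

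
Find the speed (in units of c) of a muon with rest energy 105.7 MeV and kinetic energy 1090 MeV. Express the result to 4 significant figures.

0.9961c

K = (γ−1)mc², so γ = 1 + 1090/105.7 = 11.312.
Then v/c = √(1 − γ⁻²) = √(1 − 0.00781486) = √0.99218514 = 0.9961.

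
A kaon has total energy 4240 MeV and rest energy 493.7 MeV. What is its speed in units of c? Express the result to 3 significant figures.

γ = E/(mc²) = 4240/493.7 = 8.5882.
β = √(1 − 1/γ²) = √(1 − 0.013558) = √0.986442 = 0.993.

0.993c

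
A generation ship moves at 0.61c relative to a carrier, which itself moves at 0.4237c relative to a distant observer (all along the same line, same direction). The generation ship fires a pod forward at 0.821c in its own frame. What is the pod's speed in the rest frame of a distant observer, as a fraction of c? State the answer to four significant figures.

0.9809c

Compose velocities in two stages. Stage 1 (into S'): u₁ = (0.821+0.61)/(1+0.821×0.61) = 0.95349.
Stage 2 (into S): u = (0.95349+0.4237)/(1+0.95349×0.4237) = 0.98091, so the speed is 0.9809c.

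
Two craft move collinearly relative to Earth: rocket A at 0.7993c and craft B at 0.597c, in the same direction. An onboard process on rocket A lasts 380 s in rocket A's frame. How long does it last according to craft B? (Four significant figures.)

412.1 s

Speed of rocket A in craft B's frame: u = (v_A − v_B)/(1 − v_A v_B/c²) = (0.7993 − 0.597)/(1 − 0.7993×0.597) = 0.2023/0.5228179 = 0.38694; |u| = 0.38694c.
γ for this relative speed: γ = 1/√(1 − 0.149723) = 1.0845.
The clock on rocket A records proper time, so craft B measures Δt = γΔτ = 1.0845 × 380 = 412.1 s.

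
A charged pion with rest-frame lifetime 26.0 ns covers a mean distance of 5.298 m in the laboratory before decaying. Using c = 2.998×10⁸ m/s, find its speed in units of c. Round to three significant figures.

0.562c

d = βγcτ ⇒ βγ = d/(cτ) = 5.298 m / (7.7948 m) = 0.67968.
β = (βγ)/√(1+(βγ)²) = 0.67968/√1.461965 = 0.562.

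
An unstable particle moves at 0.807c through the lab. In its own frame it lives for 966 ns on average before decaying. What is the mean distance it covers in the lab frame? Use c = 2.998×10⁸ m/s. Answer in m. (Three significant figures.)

396 m

With β = 0.807, γ = 1/√(1 − 0.807²) = 1/√0.348751 = 1.6933.
Lab-frame lifetime: Δt = γτ = 1.6933 × 966 ns = 1635.7 ns.
Distance: d = vΔt = 0.807 × 2.998×10⁸ m/s × 1.6357×10^-6 s = 396 m.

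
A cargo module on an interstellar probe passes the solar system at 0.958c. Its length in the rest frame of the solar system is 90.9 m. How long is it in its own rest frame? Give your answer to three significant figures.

317 m

γ = 1/√(1 − β²) = 1/√(1 − 0.917764) = 1/√0.082236 = 1/0.286768 = 3.4871.
Proper length: L₀ = γ·L = 3.4871 × 90.9 = 317 m.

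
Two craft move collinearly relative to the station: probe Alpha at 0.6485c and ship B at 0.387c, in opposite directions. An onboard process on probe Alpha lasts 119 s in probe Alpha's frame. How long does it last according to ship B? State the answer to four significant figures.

212.1 s

Transform probe Alpha's velocity into ship B's frame: (0.6485 + 0.387)/(1 + 0.6485·0.387) = 1.0355/1.2509695, so the relative speed is 0.82776c.
γ for this relative speed: γ = 1/√(1 − 0.685187) = 1.7823.
The clock on probe Alpha records proper time, so ship B measures Δt = γΔτ = 1.7823 × 119 = 212.1 s.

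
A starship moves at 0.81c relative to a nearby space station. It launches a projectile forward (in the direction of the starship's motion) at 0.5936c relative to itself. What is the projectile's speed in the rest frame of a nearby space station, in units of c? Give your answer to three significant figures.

Relativistic velocity addition: u = (u' + v)/(1 + u'v/c²), with u' = 0.5936c and v = 0.81c.
Numerator: 0.5936 + 0.81 = 1.4036. Denominator: 1 + (0.5936)(0.81) = 1.480816.
u = 1.4036/1.480816 = 0.94786, so the speed is 0.948c.

0.948c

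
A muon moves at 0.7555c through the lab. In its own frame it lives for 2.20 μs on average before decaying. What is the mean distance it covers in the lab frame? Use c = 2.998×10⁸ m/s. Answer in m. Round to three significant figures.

761 m

Lorentz factor: γ = (1 − 0.57078025)^(−1/2) = 1.5264.
Lab-frame lifetime: Δt = γτ = 1.5264 × 2.20 μs = 3.3581 μs.
Distance: d = vΔt = 0.7555 × 2.998×10⁸ m/s × 3.3581×10^-6 s = 761 m.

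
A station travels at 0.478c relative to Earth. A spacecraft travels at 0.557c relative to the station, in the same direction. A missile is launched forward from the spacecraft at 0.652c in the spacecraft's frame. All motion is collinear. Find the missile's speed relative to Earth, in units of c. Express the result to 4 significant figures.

0.9585c

Apply u = (u'+v)/(1+u'v) twice. Missile in the station frame: (0.652+0.557)/(1+0.652·0.557) = 1.209/1.363164 = 0.88691c.
That velocity, transformed to the rest frame of Earth: (0.88691+0.478)/(1+0.88691·0.478) = 1.36491/1.42394298 = 0.95854c.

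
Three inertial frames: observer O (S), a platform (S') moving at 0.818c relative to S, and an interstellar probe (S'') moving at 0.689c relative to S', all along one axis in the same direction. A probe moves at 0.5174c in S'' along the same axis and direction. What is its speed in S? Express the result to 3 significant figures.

First combine the probe and interstellar probe (S''→S'): u₁ = (0.5174 + 0.689)/(1 + 0.5174×0.689) = 1.2064/1.3564886 = 0.88936.
Then combine with the platform (S'→S): u = (0.88936 + 0.818)/(1 + 0.88936×0.818) = 1.70736/1.72749648 = 0.98834.

0.988c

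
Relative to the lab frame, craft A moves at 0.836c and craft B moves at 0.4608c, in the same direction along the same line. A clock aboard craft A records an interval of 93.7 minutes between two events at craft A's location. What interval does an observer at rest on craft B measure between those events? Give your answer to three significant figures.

118 minutes

Transform craft A's velocity into craft B's frame: (0.836 − 0.4608)/(1 − 0.836·0.4608) = 0.3752/0.6147712, so the relative speed is 0.61031c.
γ for this relative speed: γ = 1/√(1 − 0.372478) = 1.2624.
The clock on craft A records proper time, so craft B measures Δt = γΔτ = 1.2624 × 93.7 = 118 minutes.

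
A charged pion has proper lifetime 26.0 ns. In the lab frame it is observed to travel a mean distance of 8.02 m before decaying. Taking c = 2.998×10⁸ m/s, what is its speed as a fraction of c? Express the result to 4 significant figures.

Lab distance = (lab lifetime)·v = γτ·βc, so βγ = d/(cτ) = 8.020/(2.998×10⁸ × 2.600×10^-8) = 1.0289.
With βγ = 1.0289: γ² = 1 + (βγ)² = 2.05864, and β = (βγ)/γ = 1.0289/1.4348 = 0.7171.

0.7171c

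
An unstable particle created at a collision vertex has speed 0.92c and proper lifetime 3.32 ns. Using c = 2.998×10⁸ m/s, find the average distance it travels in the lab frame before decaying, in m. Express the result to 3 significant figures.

γ = 1/√(1 − β²) = 1/√(1 − 0.8464) = 1/√0.1536 = 1/0.391918 = 2.5516.
Lab-frame lifetime: Δt = γτ = 2.5516 × 3.32 ns = 8.4713 ns.
Distance: d = vΔt = 0.92 × 2.998×10⁸ m/s × 8.4713×10^-9 s = 2.34 m.

2.34 m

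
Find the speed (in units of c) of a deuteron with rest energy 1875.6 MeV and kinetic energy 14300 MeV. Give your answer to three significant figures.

K = (γ−1)mc², so γ = 1 + 14300/1875.6 = 8.6242.
Then v/c = √(1 − γ⁻²) = √(1 − 0.013445) = √0.986555 = 0.993.

0.993c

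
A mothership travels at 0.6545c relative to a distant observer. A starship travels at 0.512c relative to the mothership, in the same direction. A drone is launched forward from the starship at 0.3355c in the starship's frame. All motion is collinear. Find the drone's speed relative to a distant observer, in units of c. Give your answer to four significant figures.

First combine the drone and starship (S''→S'): u₁ = (0.3355 + 0.512)/(1 + 0.3355×0.512) = 0.8475/1.171776 = 0.72326.
Then combine with the mothership (S'→S): u = (0.72326 + 0.6545)/(1 + 0.72326×0.6545) = 1.37776/1.47337367 = 0.93511.

0.9351c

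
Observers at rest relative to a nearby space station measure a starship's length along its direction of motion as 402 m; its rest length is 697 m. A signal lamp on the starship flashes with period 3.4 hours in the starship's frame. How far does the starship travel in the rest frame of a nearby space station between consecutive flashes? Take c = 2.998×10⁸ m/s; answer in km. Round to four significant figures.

5.198×10^9 km

From L = L₀/γ: γ = 697/402 = 1.73383.
β = √(1 − 1/γ²) = 0.81692. Lab-frame period = γτ = 1.73383×3.4 hours = 5.895 hours. Distance = βc × γτ = 0.81692 × 2.998×10⁸ m/s × 21222 s = 5.1975×10^12 m = 5.198×10^9 km.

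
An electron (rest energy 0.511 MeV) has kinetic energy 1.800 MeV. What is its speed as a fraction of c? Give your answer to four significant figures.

0.9752c

K = (γ−1)mc², so γ = 1 + 1.800/0.511 = 4.5225.
Then v/c = √(1 − γ⁻²) = √(1 − 0.0488926) = √0.9511074 = 0.9752.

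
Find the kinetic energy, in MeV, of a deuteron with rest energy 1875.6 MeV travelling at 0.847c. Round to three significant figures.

β² = 0.717409, so γ = 1/√0.282591 = 1.88114.
Kinetic energy: K = (γ − 1)mc² = (1.88114 − 1) × 1875.6 MeV = 0.88114 × 1875.6 = 1650 MeV.

1650 MeV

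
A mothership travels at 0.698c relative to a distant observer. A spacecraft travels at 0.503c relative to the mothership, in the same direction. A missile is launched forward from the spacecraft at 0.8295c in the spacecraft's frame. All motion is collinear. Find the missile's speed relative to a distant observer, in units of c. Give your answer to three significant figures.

0.989c

Apply u = (u'+v)/(1+u'v) twice. Missile in the mothership frame: (0.8295+0.503)/(1+0.8295·0.503) = 1.3325/1.4172385 = 0.94021c.
That velocity, transformed to the rest frame of a distant observer: (0.94021+0.698)/(1+0.94021·0.698) = 1.63821/1.65626658 = 0.9891c.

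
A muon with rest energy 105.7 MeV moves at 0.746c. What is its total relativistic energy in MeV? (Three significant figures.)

159 MeV

γ = 1/√(1 − β²) = 1/√(1 − 0.556516) = 1/√0.443484 = 1/0.665946 = 1.5016.
Total energy: E = γmc² = 1.5016 × 105.7 MeV = 159 MeV.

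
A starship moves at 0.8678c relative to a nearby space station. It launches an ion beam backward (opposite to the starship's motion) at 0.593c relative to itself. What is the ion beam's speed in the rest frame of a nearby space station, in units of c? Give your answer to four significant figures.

0.5661c

In units of c, u = (u' + v)/(1 + u'v) with u' = −0.593 and v = 0.8678.
Numerator: −0.593 + 0.8678 = 0.2748. Denominator: 1 + (−0.593)(0.8678) = 0.4853946.
u = 0.2748/0.4853946 = 0.56614, so the speed is 0.5661c.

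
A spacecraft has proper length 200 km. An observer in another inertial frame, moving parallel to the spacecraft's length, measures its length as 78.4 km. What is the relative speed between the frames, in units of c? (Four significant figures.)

Length contraction gives γ = L₀/L = 200/78.4 = 2.551.
β = √(1 − 1/γ²) = √0.846334 = 0.9200.

0.9200c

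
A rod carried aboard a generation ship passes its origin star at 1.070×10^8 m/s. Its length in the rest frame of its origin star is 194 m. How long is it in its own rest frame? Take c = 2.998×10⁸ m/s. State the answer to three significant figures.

β = v/c = (1.070×10^8 m/s)/(2.998×10⁸ m/s) = 0.356905.
With β = 0.356905, γ = 1/√(1 − 0.356905²) = 1/√0.8726188 = 1.0705.
Proper length: L₀ = γ·L = 1.0705 × 194 = 208 m.

208 m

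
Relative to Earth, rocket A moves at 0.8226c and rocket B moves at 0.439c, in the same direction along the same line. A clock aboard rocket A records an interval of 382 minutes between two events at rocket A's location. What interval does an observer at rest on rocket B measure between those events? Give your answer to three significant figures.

The velocity of rocket A relative to rocket B is (0.8226 − 0.439)c / (1 − 0.8226×0.439) = 0.60043c; relative speed 0.60043c.
γ for this relative speed: γ = 1/√(1 − 0.360516) = 1.2505.
Rocket A's interval is proper; time dilation gives Δt_B = γΔτ = 1.2505 × 382 minutes = 478 minutes.

478 minutes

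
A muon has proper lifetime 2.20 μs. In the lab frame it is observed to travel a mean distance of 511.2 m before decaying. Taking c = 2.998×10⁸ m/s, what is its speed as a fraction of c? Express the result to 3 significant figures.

Let x = d/(cτ) = 511.2 m / (2.998×10⁸ m/s × 2.200×10^-6 s) = 0.77506. Since d = βγcτ, x = βγ = β/√(1−β²).
Solving: β² = x²/(1+x²) = 0.600718/1.600718 = 0.37528, so β = 0.613.

0.613c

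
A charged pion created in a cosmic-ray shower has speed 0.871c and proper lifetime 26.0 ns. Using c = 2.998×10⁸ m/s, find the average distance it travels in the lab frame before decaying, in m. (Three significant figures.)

γ = 1/√(1 − β²) = 1/√(1 − 0.758641) = 1/√0.241359 = 1/0.491283 = 2.0355.
Lab-frame lifetime: Δt = γτ = 2.0355 × 26.0 ns = 52.923 ns.
Distance: d = vΔt = 0.871 × 2.998×10⁸ m/s × 5.2923×10^-8 s = 13.8 m.

13.8 m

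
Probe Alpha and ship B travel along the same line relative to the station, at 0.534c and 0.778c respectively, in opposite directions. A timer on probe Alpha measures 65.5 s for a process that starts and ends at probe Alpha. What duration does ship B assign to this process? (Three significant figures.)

Speed of probe Alpha in ship B's frame: u = (v_A + v_B)/(1 + v_A v_B/c²) = (0.534 + 0.778)/(1 + 0.534×0.778) = 1.312/1.415452 = 0.92691; |u| = 0.92691c.
At |u| = 0.92691c, γ = (1 − 0.859162)^(−1/2) = 2.6646.
Probe Alpha's interval is proper; time dilation gives Δt_B = γΔτ = 2.6646 × 65.5 s = 175 s.

175 s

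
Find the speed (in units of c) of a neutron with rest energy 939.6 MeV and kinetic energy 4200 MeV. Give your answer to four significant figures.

0.9831c

γ = 1 + K/(mc²) = 1 + 4200/939.6 = 5.47.
β = √(1 − 1/γ²) = √(1 − 0.0334215) = √0.9665785 = 0.9831.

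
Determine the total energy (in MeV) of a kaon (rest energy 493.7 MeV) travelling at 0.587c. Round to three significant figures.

β² = 0.344569, so γ = 1/√0.655431 = 1.2352.
Total energy: E = γmc² = 1.2352 × 493.7 MeV = 610 MeV.

610 MeV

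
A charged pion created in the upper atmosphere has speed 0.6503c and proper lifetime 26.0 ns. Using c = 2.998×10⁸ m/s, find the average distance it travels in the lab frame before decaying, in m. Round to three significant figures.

6.67 m

γ = 1/√(1 − β²) = 1/√(1 − 0.42289009) = 1/√0.57710991 = 1/0.759678 = 1.3163.
Lab-frame lifetime: Δt = γτ = 1.3163 × 26.0 ns = 34.224 ns.
Distance: d = vΔt = 0.6503 × 2.998×10⁸ m/s × 3.4224×10^-8 s = 6.67 m.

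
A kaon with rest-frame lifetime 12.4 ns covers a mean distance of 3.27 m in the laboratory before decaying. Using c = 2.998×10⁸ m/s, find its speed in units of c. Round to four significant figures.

0.6605c

Lab distance = (lab lifetime)·v = γτ·βc, so βγ = d/(cτ) = 3.270/(2.998×10⁸ × 1.240×10^-8) = 0.87962.
With βγ = 0.87962: γ² = 1 + (βγ)² = 1.773731, and β = (βγ)/γ = 0.87962/1.33181 = 0.6605.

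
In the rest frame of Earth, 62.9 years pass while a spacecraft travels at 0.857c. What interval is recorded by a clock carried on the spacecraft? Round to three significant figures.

32.4 years

Lorentz factor: γ = (1 − 0.734449)^(−1/2) = 1.9406.
The moving clock records proper time: Δτ = Δt/γ = 62.9/1.9406 = 32.4 years.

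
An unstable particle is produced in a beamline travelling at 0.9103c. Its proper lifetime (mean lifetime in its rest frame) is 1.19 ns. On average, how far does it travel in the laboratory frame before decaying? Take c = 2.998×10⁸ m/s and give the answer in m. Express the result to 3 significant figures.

0.785 m

With β = 0.9103, γ = 1/√(1 − 0.9103²) = 1/√0.17135391 = 2.4158.
Lab-frame lifetime: Δt = γτ = 2.4158 × 1.19 ns = 2.8748 ns.
Distance: d = vΔt = 0.9103 × 2.998×10⁸ m/s × 2.8748×10^-9 s = 0.785 m.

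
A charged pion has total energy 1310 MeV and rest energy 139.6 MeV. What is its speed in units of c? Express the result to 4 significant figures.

γ = E/(mc²) = 1310/139.6 = 9.384.
β = √(1 − 1/γ²) = √(1 − 0.011356) = √0.988644 = 0.9943.

0.9943c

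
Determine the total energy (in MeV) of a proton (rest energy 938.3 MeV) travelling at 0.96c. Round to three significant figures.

γ = 1/√(1 − β²) = 1/√(1 − 0.9216) = 1/√0.0784 = 1/0.28 = 3.5714.
Total energy: E = γmc² = 3.5714 × 938.3 MeV = 3350 MeV.

3350 MeV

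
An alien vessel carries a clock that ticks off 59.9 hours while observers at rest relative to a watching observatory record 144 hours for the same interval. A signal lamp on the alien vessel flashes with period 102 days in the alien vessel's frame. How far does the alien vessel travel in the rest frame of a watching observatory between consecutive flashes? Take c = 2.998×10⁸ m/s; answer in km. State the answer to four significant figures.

γ = Δt/Δτ = 144/59.9 = 2.40401.
β = √(1 − 1/γ²) = 0.90938. Lab-frame period = γτ = 2.40401×102 days = 245.21 days. Distance = βc × γτ = 0.90938 × 2.998×10⁸ m/s × 21186144 s = 5.7760×10^15 m = 5.776×10^12 km.

5.776×10^12 km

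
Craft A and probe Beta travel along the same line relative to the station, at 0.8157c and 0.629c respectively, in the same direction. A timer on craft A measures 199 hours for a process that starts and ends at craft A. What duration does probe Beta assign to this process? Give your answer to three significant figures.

215 hours

The velocity of craft A relative to probe Beta is (0.8157 − 0.629)c / (1 − 0.8157×0.629) = 0.38343c; relative speed 0.38343c.
At |u| = 0.38343c, γ = (1 − 0.147019)^(−1/2) = 1.0828.
Craft A's interval is proper; time dilation gives Δt_B = γΔτ = 1.0828 × 199 hours = 215 hours.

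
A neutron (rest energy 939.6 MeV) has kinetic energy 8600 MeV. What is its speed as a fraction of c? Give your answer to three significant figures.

γ = 1 + K/(mc²) = 1 + 8600/939.6 = 10.153.
β = √(1 − 1/γ²) = √(1 − 0.00970088) = √0.99029912 = 0.995.

0.995c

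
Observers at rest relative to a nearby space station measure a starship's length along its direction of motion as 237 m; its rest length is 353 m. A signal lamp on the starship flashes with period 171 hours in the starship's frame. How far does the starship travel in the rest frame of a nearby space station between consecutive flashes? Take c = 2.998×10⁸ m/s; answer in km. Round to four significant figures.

γ = L₀/L = 353/237 = 1.48945.
β = √(1 − 1/γ²) = 0.74111. Lab-frame period = γτ = 1.48945×171 hours = 254.7 hours. Distance = βc × γτ = 0.74111 × 2.998×10⁸ m/s × 916920 s = 2.0373×10^14 m = 2.037×10^11 km.

2.037×10^11 km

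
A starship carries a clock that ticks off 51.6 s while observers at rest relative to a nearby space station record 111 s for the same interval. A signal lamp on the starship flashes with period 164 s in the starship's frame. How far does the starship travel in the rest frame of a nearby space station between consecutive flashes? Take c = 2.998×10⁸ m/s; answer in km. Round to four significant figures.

9.364×10^7 km

γ = Δt/Δτ = 111/51.6 = 2.15116.
β = √(1 − 1/γ²) = 0.88538. Lab-frame period = γτ = 2.15116×164 s = 352.79 s. Distance = βc × γτ = 0.88538 × 2.998×10⁸ m/s × 352.79 s = 9.3643×10^10 m = 9.364×10^7 km.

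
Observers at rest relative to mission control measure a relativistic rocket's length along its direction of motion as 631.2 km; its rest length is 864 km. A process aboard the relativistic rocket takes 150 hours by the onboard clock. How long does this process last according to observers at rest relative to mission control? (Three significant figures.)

Length contraction gives γ = L₀/L = 864/631.2 = 1.36882.
Δt = γΔτ = 1.36882 × 150 = 205 hours.

205 hours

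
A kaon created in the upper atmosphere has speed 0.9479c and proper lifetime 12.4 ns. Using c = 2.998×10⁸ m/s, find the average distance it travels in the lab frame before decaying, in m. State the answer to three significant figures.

11.1 m

Lorentz factor: γ = (1 − 0.89851441)^(−1/2) = 3.139.
Lab-frame lifetime: Δt = γτ = 3.139 × 12.4 ns = 38.924 ns.
Distance: d = vΔt = 0.9479 × 2.998×10⁸ m/s × 3.8924×10^-8 s = 11.1 m.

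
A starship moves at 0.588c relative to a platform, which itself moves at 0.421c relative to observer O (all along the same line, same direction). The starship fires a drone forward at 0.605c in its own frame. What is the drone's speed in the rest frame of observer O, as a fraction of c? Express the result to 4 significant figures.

Compose velocities in two stages. Stage 1 (into S'): u₁ = (0.605+0.588)/(1+0.605×0.588) = 0.87996.
Stage 2 (into S): u = (0.87996+0.421)/(1+0.87996×0.421) = 0.94928, so the speed is 0.9493c.

0.9493c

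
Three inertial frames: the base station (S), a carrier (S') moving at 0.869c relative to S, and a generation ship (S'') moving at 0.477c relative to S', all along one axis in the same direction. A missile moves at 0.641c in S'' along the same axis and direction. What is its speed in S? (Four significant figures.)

Compose velocities in two stages. Stage 1 (into S'): u₁ = (0.641+0.477)/(1+0.641×0.477) = 0.85621.
Stage 2 (into S): u = (0.85621+0.869)/(1+0.85621×0.869) = 0.9892, so the speed is 0.9892c.

0.9892c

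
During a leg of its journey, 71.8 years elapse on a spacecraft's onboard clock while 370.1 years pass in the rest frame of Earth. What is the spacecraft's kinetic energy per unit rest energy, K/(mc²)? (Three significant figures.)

4.15

From Δt = γΔτ: γ = 370.1/71.8 = 5.1546.
K/(mc²) = γ − 1 = 5.1546 − 1 = 4.15.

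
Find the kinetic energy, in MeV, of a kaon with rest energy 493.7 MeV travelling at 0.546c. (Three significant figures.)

95.6 MeV

γ = 1/√(1 − β²) = 1/√(1 − 0.298116) = 1/√0.701884 = 1/0.837785 = 1.19362.
Kinetic energy: K = (γ − 1)mc² = (1.19362 − 1) × 493.7 MeV = 0.19362 × 493.7 = 95.6 MeV.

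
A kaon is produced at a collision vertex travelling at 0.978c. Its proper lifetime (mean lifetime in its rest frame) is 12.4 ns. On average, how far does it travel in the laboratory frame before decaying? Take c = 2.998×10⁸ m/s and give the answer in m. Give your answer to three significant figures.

γ = 1/√(1 − β²) = 1/√(1 − 0.956484) = 1/√0.043516 = 4.7938.
Lab-frame lifetime: Δt = γτ = 4.7938 × 12.4 ns = 59.443 ns.
Distance: d = vΔt = 0.978 × 2.998×10⁸ m/s × 5.9443×10^-8 s = 17.4 m.

17.4 m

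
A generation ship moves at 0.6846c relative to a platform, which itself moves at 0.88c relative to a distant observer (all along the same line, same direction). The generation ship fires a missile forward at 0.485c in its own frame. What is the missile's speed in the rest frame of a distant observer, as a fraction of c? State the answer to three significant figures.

0.992c

First combine the missile and generation ship (S''→S'): u₁ = (0.485 + 0.6846)/(1 + 0.485×0.6846) = 1.1696/1.332031 = 0.87806.
Then combine with the platform (S'→S): u = (0.87806 + 0.88)/(1 + 0.87806×0.88) = 1.75806/1.7726928 = 0.99175.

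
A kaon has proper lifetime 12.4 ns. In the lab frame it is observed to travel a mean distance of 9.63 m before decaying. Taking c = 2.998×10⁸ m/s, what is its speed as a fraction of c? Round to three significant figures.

d = βγcτ ⇒ βγ = d/(cτ) = 9.630 m / (3.71752 m) = 2.5904.
β = (βγ)/√(1+(βγ)²) = 2.5904/√7.71017 = 0.933.

0.933c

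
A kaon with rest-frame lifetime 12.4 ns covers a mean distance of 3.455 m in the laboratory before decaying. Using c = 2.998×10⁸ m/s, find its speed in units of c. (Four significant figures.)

0.6808c

Let x = d/(cτ) = 3.455 m / (2.998×10⁸ m/s × 1.240×10^-8 s) = 0.92938. Since d = βγcτ, x = βγ = β/√(1−β²).
Solving: β² = x²/(1+x²) = 0.863747/1.863747 = 0.463446, so β = 0.6808.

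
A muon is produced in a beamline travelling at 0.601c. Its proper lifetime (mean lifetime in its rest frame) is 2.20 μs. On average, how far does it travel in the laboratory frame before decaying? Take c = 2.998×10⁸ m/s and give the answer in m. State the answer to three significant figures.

With β = 0.601, γ = 1/√(1 − 0.601²) = 1/√0.638799 = 1.2512.
Lab-frame lifetime: Δt = γτ = 1.2512 × 2.20 μs = 2.7526 μs.
Distance: d = vΔt = 0.601 × 2.998×10⁸ m/s × 2.7526×10^-6 s = 496 m.

496 m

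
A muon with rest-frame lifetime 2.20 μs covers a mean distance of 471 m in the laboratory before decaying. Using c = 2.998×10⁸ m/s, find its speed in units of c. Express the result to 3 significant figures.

0.581c

Let x = d/(cτ) = 471.0 m / (2.998×10⁸ m/s × 2.200×10^-6 s) = 0.71411. Since d = βγcτ, x = βγ = β/√(1−β²).
Solving: β² = x²/(1+x²) = 0.509953/1.509953 = 0.337728, so β = 0.581.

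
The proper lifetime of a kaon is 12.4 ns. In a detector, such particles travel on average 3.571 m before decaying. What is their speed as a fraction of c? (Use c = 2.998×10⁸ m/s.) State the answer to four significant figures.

Lab distance = (lab lifetime)·v = γτ·βc, so βγ = d/(cτ) = 3.571/(2.998×10⁸ × 1.240×10^-8) = 0.96059.
With βγ = 0.96059: γ² = 1 + (βγ)² = 1.922733, and β = (βγ)/γ = 0.96059/1.38663 = 0.6928.

0.6928c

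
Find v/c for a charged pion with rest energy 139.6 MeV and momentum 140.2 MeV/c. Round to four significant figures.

0.7086

βγ = pc/(mc²) = 140.2/139.6 = 1.0043.
Since γ² = 1 + (βγ)² = 2.00862, γ = √2.00862 = 1.41726, and β = (βγ)/γ = 1.0043/1.41726 = 0.7086.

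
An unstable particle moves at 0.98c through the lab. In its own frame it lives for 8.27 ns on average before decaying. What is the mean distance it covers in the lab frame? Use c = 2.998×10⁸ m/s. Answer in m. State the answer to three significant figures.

β² = 0.9604, so γ = 1/√0.0396 = 5.0252.
Lab-frame lifetime: Δt = γτ = 5.0252 × 8.27 ns = 41.558 ns.
Distance: d = vΔt = 0.98 × 2.998×10⁸ m/s × 4.1558×10^-8 s = 12.2 m.

12.2 m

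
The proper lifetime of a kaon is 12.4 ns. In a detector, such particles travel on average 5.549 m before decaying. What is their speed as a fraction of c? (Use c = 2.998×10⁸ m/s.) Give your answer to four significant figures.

d = βγcτ ⇒ βγ = d/(cτ) = 5.549 m / (3.71752 m) = 1.4927.
β = (βγ)/√(1+(βγ)²) = 1.4927/√3.22815 = 0.8308.

0.8308c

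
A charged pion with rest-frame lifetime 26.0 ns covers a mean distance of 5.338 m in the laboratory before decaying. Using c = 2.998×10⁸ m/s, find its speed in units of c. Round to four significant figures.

d = βγcτ ⇒ βγ = d/(cτ) = 5.338 m / (7.7948 m) = 0.68482.
β = (βγ)/√(1+(βγ)²) = 0.68482/√1.468978 = 0.5650.

0.5650c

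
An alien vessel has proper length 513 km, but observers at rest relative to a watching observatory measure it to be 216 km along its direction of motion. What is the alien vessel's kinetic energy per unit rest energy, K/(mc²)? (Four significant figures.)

From L = L₀/γ: γ = 513/216 = 2.375.
K/(mc²) = γ − 1 = 2.375 − 1 = 1.375.

1.375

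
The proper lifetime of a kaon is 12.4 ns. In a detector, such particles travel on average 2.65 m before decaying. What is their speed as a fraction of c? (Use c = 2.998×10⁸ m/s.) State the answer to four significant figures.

0.5805c

Let x = d/(cτ) = 2.650 m / (2.998×10⁸ m/s × 1.240×10^-8 s) = 0.71284. Since d = βγcτ, x = βγ = β/√(1−β²).
Solving: β² = x²/(1+x²) = 0.508141/1.508141 = 0.336932, so β = 0.5805.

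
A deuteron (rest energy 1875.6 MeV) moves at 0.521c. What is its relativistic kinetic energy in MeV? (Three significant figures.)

322 MeV

β² = 0.271441, so γ = 1/√0.728559 = 1.17157.
Kinetic energy: K = (γ − 1)mc² = (1.17157 − 1) × 1875.6 MeV = 0.17157 × 1875.6 = 322 MeV.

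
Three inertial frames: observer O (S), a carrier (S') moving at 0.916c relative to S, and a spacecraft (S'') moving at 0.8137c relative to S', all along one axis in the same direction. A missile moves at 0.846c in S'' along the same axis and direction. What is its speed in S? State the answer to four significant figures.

0.9992c

First combine the missile and spacecraft (S''→S'): u₁ = (0.846 + 0.8137)/(1 + 0.846×0.8137) = 1.6597/1.6883902 = 0.98301.
Then combine with the carrier (S'→S): u = (0.98301 + 0.916)/(1 + 0.98301×0.916) = 1.89901/1.90043716 = 0.99925.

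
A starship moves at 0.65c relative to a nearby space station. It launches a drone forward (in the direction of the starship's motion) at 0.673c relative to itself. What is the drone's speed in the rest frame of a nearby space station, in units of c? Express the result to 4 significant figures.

Relativistic velocity addition: u = (u' + v)/(1 + u'v/c²), with u' = 0.673c and v = 0.65c.
Numerator: 0.673 + 0.65 = 1.323. Denominator: 1 + (0.673)(0.65) = 1.43745.
u = 1.323/1.43745 = 0.92038, so the speed is 0.9204c.

0.9204c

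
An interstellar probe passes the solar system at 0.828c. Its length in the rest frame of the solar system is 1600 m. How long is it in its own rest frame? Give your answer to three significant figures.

β² = 0.685584, so γ = 1/√0.314416 = 1.7834.
Proper length: L₀ = γ·L = 1.7834 × 1600 = 2850 m.

2850 m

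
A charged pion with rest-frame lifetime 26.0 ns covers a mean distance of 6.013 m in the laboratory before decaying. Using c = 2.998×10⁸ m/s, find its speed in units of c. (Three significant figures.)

d = βγcτ ⇒ βγ = d/(cτ) = 6.013 m / (7.7948 m) = 0.77141.
β = (βγ)/√(1+(βγ)²) = 0.77141/√1.595073 = 0.611.

0.611c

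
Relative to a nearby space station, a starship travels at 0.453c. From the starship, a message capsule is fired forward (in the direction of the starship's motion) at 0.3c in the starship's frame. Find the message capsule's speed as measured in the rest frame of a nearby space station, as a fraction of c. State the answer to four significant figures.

0.6629c

Relativistic velocity addition: u = (u' + v)/(1 + u'v/c²), with u' = 0.3c and v = 0.453c.
Numerator: 0.3 + 0.453 = 0.753. Denominator: 1 + (0.3)(0.453) = 1.1359.
u = 0.753/1.1359 = 0.66291, so the speed is 0.6629c.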